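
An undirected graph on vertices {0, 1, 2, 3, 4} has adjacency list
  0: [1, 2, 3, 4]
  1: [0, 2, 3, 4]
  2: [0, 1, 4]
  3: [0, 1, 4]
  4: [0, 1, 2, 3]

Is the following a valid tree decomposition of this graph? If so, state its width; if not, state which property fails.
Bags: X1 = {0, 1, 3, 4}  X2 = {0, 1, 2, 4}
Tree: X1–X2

Yes; width 3.

Every vertex of G appears in some bag (union = {0, 1, 2, 3, 4}); every edge is covered by a bag; and for each vertex v the set of bags containing v is connected in the bag tree. The decomposition is therefore valid. The largest bag has 4 vertices, so the width is 3.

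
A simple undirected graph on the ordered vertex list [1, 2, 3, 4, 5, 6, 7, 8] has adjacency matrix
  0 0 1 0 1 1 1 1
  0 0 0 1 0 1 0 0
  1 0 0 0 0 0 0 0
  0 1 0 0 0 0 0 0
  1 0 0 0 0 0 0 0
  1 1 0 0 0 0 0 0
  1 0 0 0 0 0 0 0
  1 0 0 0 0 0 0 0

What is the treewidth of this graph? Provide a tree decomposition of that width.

Each bag holds 2 vertices, so the decomposition has width 1, which upper-bounds the treewidth. Any graph with an edge has treewidth ≥ 1, and G has the edge 6–2. Combining the bounds, tw(G) = 1.

Treewidth 1.
One optimal decomposition is:
Bags: B1 = {2, 6}  B2 = {1, 6}  B3 = {2, 4}  B4 = {1, 3}  B5 = {1, 7}  B6 = {1, 5}  B7 = {1, 8}
Tree: B1–B2, B1–B3, B2–B4, B4–B5, B2–B6, B2–B7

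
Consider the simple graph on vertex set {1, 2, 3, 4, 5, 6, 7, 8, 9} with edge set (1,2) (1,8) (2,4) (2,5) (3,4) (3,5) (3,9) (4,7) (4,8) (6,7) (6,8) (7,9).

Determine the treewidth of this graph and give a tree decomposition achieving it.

Treewidth 3.
One optimal decomposition is:
Bags: B1 = {1, 2, 3, 5}  B2 = {1, 2, 3, 4}  B3 = {1, 3, 4, 8}  B4 = {3, 4, 8, 9}  B5 = {4, 7, 8, 9}  B6 = {6, 7, 8, 9}
Tree: B1–B2, B2–B3, B3–B4, B4–B5, B5–B6

Each bag holds 4 vertices, so the decomposition has width 3, which upper-bounds the treewidth. For the lower bound: the 4 vertex sets {1,2,5}, {3}, {4}, {6,7,8,9} are disjoint, each induces a connected subgraph, and every pair is joined by at least one edge of G. Contracting each set to a single vertex therefore yields K_{4} as a minor, and since treewidth is minor-monotone, tw(G) ≥ tw(K_{4}) = 3. Combining the bounds, tw(G) = 3.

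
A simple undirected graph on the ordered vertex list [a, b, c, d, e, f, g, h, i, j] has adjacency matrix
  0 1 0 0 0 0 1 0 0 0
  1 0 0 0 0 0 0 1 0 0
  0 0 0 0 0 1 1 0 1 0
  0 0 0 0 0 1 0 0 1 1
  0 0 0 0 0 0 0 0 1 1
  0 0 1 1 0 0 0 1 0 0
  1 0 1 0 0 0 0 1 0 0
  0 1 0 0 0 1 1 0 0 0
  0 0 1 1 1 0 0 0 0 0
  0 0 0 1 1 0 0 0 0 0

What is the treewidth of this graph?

2

A width-2 tree decomposition is:
Bags: B1 = {e, i, j}  B2 = {d, i, j}  B3 = {c, d, i}  B4 = {c, d, f}  B5 = {c, f, g}  B6 = {f, g, h}  B7 = {a, g, h}  B8 = {a, b, h}
Tree: B1–B2, B2–B3, B3–B4, B4–B5, B5–B6, B6–B7, B7–B8
The largest bag has 3 vertices, giving width 2; this decomposition certifies tw(G) ≤ 2. The edges e–j–d–i–e form a cycle, so G is not a tree and its treewidth is at least 2. Therefore the treewidth is 2.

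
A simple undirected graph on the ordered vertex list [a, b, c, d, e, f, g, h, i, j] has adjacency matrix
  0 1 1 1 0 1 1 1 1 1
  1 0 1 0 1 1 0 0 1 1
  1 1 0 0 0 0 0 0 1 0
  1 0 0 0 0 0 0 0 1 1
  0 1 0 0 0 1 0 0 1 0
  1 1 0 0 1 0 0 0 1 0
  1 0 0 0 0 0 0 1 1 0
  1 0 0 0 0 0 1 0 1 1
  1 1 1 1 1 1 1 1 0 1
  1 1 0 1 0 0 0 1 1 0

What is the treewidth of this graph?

3

A width-3 tree decomposition is:
Bags: B1 = {a, b, i, j}  B2 = {a, d, i, j}  B3 = {a, h, i, j}  B4 = {a, b, f, i}  B5 = {a, b, c, i}  B6 = {b, e, f, i}  B7 = {a, g, h, i}
Tree: B1–B2, B2–B3, B1–B4, B4–B5, B4–B6, B3–B7
The largest bag has 4 vertices, giving width 3; this decomposition certifies tw(G) ≤ 3. For the lower bound, the 4 vertices {b, e, f, i} are pairwise adjacent, and any tree decomposition puts a clique entirely inside one bag — forcing width ≥ 3. The upper and lower bounds meet at 3, so that is the treewidth.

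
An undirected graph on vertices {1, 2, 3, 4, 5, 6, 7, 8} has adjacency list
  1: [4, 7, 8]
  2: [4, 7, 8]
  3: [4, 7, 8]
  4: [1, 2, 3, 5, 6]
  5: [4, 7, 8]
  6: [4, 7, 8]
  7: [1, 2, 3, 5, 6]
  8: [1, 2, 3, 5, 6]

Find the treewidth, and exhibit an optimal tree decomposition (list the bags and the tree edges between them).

Treewidth 3.
Bags: B1 = {3, 4, 7, 8}  B2 = {1, 4, 7, 8}  B3 = {4, 5, 7, 8}  B4 = {2, 4, 7, 8}  B5 = {4, 6, 7, 8}
Tree: B1–B2, B2–B3, B3–B4, B4–B5

The largest bag has 4 vertices, giving width 3; this decomposition certifies tw(G) ≤ 3. For the lower bound: the 4 vertex sets {3,4}, {1,8}, {7}, {5} are disjoint, each induces a connected subgraph, and every pair is joined by at least one edge of G. Contracting each set to a single vertex therefore yields K_{4} as a minor, and since treewidth is minor-monotone, tw(G) ≥ tw(K_{4}) = 3. Therefore the treewidth is 3.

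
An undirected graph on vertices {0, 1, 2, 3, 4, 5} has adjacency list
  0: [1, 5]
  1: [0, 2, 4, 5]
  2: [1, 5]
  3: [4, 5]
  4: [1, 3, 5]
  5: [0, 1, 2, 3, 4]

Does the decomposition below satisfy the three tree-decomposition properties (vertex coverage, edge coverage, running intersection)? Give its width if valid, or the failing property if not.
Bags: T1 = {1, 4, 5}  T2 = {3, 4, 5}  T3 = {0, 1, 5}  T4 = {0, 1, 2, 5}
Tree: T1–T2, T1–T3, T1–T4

No — bags containing vertex 0 are not connected in the tree.

A tree decomposition must satisfy three properties: every vertex lies in some bag; for every edge, both endpoints lie together in some bag; and for every vertex, the bags containing it form a connected subtree. Here bags containing vertex 0 are not connected in the tree, so the decomposition is invalid.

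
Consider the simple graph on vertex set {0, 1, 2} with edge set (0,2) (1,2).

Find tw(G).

A width-1 tree decomposition is:
Bags: B1 = {1, 2}  B2 = {0, 2}
Tree: B1–B2
Each bag holds 2 vertices, so the decomposition has width 1, which upper-bounds the treewidth. Any graph with an edge has treewidth ≥ 1, and G has the edge 1–2. Hence tw(G) = 1 exactly.

1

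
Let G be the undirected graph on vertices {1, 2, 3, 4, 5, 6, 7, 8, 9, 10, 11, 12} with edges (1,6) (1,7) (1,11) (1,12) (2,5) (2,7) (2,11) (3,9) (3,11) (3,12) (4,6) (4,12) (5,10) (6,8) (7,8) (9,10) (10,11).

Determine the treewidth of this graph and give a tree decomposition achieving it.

Treewidth 3.
One such decomposition:
Bags: B1 = {3, 5, 9, 10}  B2 = {3, 5, 10, 11}  B3 = {2, 3, 5, 11}  B4 = {2, 3, 11, 12}  B5 = {1, 2, 11, 12}  B6 = {1, 2, 7, 12}  B7 = {1, 4, 7, 12}  B8 = {1, 4, 6, 7}  B9 = {4, 6, 7, 8}
Tree: B1–B2, B2–B3, B3–B4, B4–B5, B5–B6, B6–B7, B7–B8, B8–B9

Every bag has size at most 4, so the width is 4 − 1 = 3 and tw(G) ≤ 3. For the lower bound: the 4 vertex sets {5,9,10}, {3}, {11}, {1,2,7,12} are disjoint, each induces a connected subgraph, and every pair is joined by at least one edge of G. Contracting each set to a single vertex therefore yields K_{4} as a minor, and since treewidth is minor-monotone, tw(G) ≥ tw(K_{4}) = 3. Hence tw(G) = 3 exactly.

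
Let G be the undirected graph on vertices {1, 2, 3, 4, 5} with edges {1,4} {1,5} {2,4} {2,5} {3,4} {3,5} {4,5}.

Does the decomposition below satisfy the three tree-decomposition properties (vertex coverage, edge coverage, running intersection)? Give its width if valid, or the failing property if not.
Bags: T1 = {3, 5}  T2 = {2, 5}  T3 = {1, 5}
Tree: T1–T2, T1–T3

A tree decomposition must satisfy three properties: every vertex lies in some bag; for every edge, both endpoints lie together in some bag; and for every vertex, the bags containing it form a connected subtree. Here vertex 4 appears in no bag, so the decomposition is invalid.

No — vertex 4 appears in no bag.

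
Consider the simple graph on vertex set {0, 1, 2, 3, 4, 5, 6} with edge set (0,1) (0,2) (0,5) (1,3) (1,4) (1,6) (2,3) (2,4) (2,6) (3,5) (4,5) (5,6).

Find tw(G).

3

A width-3 tree decomposition is:
Bags: B1 = {1, 2, 5, 6}  B2 = {1, 2, 4, 5}  B3 = {1, 2, 3, 5}  B4 = {0, 1, 2, 5}
Tree: B1–B2, B2–B3, B3–B4
The largest bag has 4 vertices, giving width 3; this decomposition certifies tw(G) ≤ 3. For the lower bound: the 4 vertex sets {5,6}, {2,4}, {1}, {3} are disjoint, each induces a connected subgraph, and every pair is joined by at least one edge of G. Contracting each set to a single vertex therefore yields K_{4} as a minor, and since treewidth is minor-monotone, tw(G) ≥ tw(K_{4}) = 3. Hence tw(G) = 3 exactly.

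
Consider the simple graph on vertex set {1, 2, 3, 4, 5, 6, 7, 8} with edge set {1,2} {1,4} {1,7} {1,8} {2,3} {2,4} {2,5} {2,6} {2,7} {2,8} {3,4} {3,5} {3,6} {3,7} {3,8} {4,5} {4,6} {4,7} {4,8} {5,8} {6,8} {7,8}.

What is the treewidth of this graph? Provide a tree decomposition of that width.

Treewidth 4.
One optimal decomposition is:
Bags: B1 = {1, 2, 4, 7, 8}  B2 = {2, 3, 4, 7, 8}  B3 = {2, 3, 4, 6, 8}  B4 = {2, 3, 4, 5, 8}
Tree: B1–B2, B2–B3, B3–B4

Every bag has size at most 5, so the width is 5 − 1 = 4 and tw(G) ≤ 4. Conversely, {1, 2, 4, 7, 8} is a clique of size 5, and the vertices of any clique must share a bag in every tree decomposition; so some bag has ≥ 5 vertices and tw(G) ≥ 4. The upper and lower bounds meet at 4, so that is the treewidth.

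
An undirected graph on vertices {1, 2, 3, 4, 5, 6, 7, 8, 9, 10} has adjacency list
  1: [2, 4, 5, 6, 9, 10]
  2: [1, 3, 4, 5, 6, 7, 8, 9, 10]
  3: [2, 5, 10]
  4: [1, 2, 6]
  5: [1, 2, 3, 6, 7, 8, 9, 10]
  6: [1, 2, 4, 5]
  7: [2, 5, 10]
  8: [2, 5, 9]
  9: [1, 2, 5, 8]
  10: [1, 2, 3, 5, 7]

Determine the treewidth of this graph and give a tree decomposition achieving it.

Every bag has size at most 4, so the width is 4 − 1 = 3 and tw(G) ≤ 3. For the lower bound, the 4 vertices {1, 2, 4, 6} are pairwise adjacent, and any tree decomposition puts a clique entirely inside one bag — forcing width ≥ 3. Combining the bounds, tw(G) = 3.

Treewidth 3.
Bags: B1 = {1, 2, 5, 6}  B2 = {1, 2, 4, 6}  B3 = {1, 2, 5, 9}  B4 = {1, 2, 5, 10}  B5 = {2, 3, 5, 10}  B6 = {2, 5, 7, 10}  B7 = {2, 5, 8, 9}
Tree: B1–B2, B1–B3, B3–B4, B4–B5, B5–B6, B3–B7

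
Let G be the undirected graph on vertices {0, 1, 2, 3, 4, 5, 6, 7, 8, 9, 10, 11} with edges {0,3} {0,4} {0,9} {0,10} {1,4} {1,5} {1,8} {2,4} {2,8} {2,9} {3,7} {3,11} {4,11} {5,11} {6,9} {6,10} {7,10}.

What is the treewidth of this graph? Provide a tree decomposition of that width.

Treewidth 3.
One such decomposition:
Bags: B1 = {3, 6, 7, 10}  B2 = {0, 3, 6, 10}  B3 = {0, 3, 6, 9}  B4 = {0, 3, 9, 11}  B5 = {0, 4, 9, 11}  B6 = {2, 4, 9, 11}  B7 = {2, 4, 5, 11}  B8 = {1, 2, 4, 5}  B9 = {1, 2, 5, 8}
Tree: B1–B2, B2–B3, B3–B4, B4–B5, B5–B6, B6–B7, B7–B8, B8–B9

The largest bag has 4 vertices, giving width 3; this decomposition certifies tw(G) ≤ 3. For the lower bound: the 4 vertex sets {6,7,10}, {3}, {0}, {2,4,9,11} are disjoint, each induces a connected subgraph, and every pair is joined by at least one edge of G. Contracting each set to a single vertex therefore yields K_{4} as a minor, and since treewidth is minor-monotone, tw(G) ≥ tw(K_{4}) = 3. Therefore the treewidth is 3.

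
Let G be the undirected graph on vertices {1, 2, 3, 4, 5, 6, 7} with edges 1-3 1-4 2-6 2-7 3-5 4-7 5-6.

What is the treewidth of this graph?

A width-2 tree decomposition is:
Bags: B1 = {2, 6, 7}  B2 = {5, 6, 7}  B3 = {3, 5, 7}  B4 = {1, 3, 7}  B5 = {1, 4, 7}
Tree: B1–B2, B2–B3, B3–B4, B4–B5
The largest bag has 3 vertices, giving width 2; this decomposition certifies tw(G) ≤ 2. For the lower bound, G contains the cycle 7–2–6–5–3–1–4–7, so G is not a forest; only forests have treewidth ≤ 1, hence tw(G) ≥ 2. Therefore the treewidth is 2.

2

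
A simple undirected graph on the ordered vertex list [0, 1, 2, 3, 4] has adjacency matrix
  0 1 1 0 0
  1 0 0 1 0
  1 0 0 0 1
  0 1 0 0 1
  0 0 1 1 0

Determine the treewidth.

A width-2 tree decomposition is:
Bags: B1 = {1, 3, 4}  B2 = {0, 1, 4}  B3 = {0, 2, 4}
Tree: B1–B2, B2–B3
The largest bag has 3 vertices, giving width 2; this decomposition certifies tw(G) ≤ 2. The edges 4–3–1–0–2–4 form a cycle, so G is not a tree and its treewidth is at least 2. Therefore the treewidth is 2.

2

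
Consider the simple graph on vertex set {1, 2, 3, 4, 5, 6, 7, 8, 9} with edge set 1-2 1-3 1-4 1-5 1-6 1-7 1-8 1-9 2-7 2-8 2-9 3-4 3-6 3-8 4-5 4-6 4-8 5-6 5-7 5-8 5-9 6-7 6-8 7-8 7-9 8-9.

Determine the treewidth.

4

A width-4 tree decomposition is:
Bags: B1 = {1, 5, 6, 7, 8}  B2 = {1, 5, 7, 8, 9}  B3 = {1, 2, 7, 8, 9}  B4 = {1, 4, 5, 6, 8}  B5 = {1, 3, 4, 6, 8}
Tree: B1–B2, B2–B3, B1–B4, B4–B5
Each bag holds 5 vertices, so the decomposition has width 4, which upper-bounds the treewidth. On the other hand G contains the 5-clique {1, 2, 7, 8, 9}. A clique must lie in a single bag of any decomposition, so no decomposition can have width below 4. Hence tw(G) = 4 exactly.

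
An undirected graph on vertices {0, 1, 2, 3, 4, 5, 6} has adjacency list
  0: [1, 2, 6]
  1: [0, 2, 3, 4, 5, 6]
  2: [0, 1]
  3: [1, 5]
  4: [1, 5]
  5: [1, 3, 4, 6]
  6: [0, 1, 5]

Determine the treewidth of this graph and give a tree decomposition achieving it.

Treewidth 2.
One optimal decomposition is:
Bags: B1 = {1, 3, 5}  B2 = {1, 4, 5}  B3 = {1, 5, 6}  B4 = {0, 1, 6}  B5 = {0, 1, 2}
Tree: B1–B2, B2–B3, B3–B4, B4–B5

Each bag holds 3 vertices, so the decomposition has width 2, which upper-bounds the treewidth. For the lower bound, the 3 vertices {0, 1, 2} are pairwise adjacent, and any tree decomposition puts a clique entirely inside one bag — forcing width ≥ 2. Hence tw(G) = 2 exactly.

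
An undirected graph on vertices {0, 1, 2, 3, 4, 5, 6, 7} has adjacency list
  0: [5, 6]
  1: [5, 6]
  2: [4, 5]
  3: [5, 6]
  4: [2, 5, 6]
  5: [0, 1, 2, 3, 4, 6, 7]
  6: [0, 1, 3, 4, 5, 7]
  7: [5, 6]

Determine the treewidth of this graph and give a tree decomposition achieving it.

Treewidth 2.
One such decomposition:
Bags: B1 = {5, 6, 7}  B2 = {4, 5, 6}  B3 = {3, 5, 6}  B4 = {2, 4, 5}  B5 = {1, 5, 6}  B6 = {0, 5, 6}
Tree: B1–B2, B2–B3, B2–B4, B3–B5, B5–B6

The largest bag has 3 vertices, giving width 2; this decomposition certifies tw(G) ≤ 2. For the lower bound, the 3 vertices {2, 4, 5} are pairwise adjacent, and any tree decomposition puts a clique entirely inside one bag — forcing width ≥ 2. The upper and lower bounds meet at 2, so that is the treewidth.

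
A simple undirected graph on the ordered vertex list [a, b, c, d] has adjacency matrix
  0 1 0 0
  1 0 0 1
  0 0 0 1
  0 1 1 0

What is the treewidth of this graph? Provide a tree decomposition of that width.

Every bag has size at most 2, so the width is 2 − 1 = 1 and tw(G) ≤ 1. Since G has at least one edge (e.g. a–b), it is not an edgeless graph, so tw(G) ≥ 1. The upper and lower bounds meet at 1, so that is the treewidth.

Treewidth 1.
One such decomposition:
Bags: B1 = {a, b}  B2 = {b, d}  B3 = {c, d}
Tree: B1–B2, B2–B3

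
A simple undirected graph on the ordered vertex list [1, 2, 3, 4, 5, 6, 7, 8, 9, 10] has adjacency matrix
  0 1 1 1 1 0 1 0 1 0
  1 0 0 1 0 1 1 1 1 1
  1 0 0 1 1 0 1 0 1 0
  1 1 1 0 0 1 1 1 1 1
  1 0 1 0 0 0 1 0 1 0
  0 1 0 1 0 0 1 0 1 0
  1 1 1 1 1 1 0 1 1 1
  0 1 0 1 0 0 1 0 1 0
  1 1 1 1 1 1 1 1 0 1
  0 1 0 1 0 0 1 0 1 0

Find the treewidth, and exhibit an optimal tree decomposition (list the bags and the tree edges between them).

Treewidth 4.
One such decomposition:
Bags: B1 = {1, 2, 4, 7, 9}  B2 = {2, 4, 7, 9, 10}  B3 = {2, 4, 7, 8, 9}  B4 = {1, 3, 4, 7, 9}  B5 = {2, 4, 6, 7, 9}  B6 = {1, 3, 5, 7, 9}
Tree: B1–B2, B2–B3, B1–B4, B2–B5, B4–B6

Each bag holds 5 vertices, so the decomposition has width 4, which upper-bounds the treewidth. On the other hand G contains the 5-clique {2, 4, 7, 8, 9}. A clique must lie in a single bag of any decomposition, so no decomposition can have width below 4. Combining the bounds, tw(G) = 4.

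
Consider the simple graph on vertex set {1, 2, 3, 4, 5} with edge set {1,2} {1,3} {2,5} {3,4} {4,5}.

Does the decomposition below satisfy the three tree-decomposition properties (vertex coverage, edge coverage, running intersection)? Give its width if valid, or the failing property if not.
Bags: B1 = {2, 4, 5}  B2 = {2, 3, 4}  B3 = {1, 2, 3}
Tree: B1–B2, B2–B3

Yes; width 2.

Vertex coverage: the bags together contain {1, 2, 3, 4, 5}, the full vertex set. Edge coverage: each edge of G has both endpoints in at least one bag. Running intersection: for every vertex, the bags containing it form a connected subtree. All three properties hold, so this is a valid tree decomposition of width max|bag| − 1 = 2, and hence tw(G) ≤ 2.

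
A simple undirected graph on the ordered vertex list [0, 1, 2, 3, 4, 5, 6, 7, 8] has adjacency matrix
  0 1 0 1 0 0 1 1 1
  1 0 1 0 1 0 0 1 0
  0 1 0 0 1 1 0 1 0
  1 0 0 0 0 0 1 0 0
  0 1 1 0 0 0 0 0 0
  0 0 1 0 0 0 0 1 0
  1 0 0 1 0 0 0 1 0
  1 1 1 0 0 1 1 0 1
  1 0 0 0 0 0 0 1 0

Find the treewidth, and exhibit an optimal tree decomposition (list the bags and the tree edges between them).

Each bag holds 3 vertices, so the decomposition has width 2, which upper-bounds the treewidth. Conversely, {0, 3, 6} is a clique of size 3, and the vertices of any clique must share a bag in every tree decomposition; so some bag has ≥ 3 vertices and tw(G) ≥ 2. Therefore the treewidth is 2.

Treewidth 2.
One such decomposition:
Bags: B1 = {0, 1, 7}  B2 = {0, 7, 8}  B3 = {0, 6, 7}  B4 = {0, 3, 6}  B5 = {1, 2, 7}  B6 = {1, 2, 4}  B7 = {2, 5, 7}
Tree: B1–B2, B2–B3, B3–B4, B1–B5, B5–B6, B5–B7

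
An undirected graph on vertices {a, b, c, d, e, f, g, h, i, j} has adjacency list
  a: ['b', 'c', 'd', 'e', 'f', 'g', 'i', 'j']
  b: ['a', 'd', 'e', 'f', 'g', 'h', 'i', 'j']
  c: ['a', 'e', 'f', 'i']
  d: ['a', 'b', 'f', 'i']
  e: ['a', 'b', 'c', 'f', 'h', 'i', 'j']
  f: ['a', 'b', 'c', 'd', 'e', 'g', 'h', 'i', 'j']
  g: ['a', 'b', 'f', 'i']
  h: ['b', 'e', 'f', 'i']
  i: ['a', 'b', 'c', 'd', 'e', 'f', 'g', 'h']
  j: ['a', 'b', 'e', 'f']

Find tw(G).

A width-4 tree decomposition is:
Bags: B1 = {a, b, e, f, i}  B2 = {a, b, d, f, i}  B3 = {a, c, e, f, i}  B4 = {a, b, e, f, j}  B5 = {b, e, f, h, i}  B6 = {a, b, f, g, i}
Tree: B1–B2, B1–B3, B1–B4, B1–B5, B2–B6
Each bag holds 5 vertices, so the decomposition has width 4, which upper-bounds the treewidth. Conversely, {a, c, e, f, i} is a clique of size 5, and the vertices of any clique must share a bag in every tree decomposition; so some bag has ≥ 5 vertices and tw(G) ≥ 4. Therefore the treewidth is 4.

4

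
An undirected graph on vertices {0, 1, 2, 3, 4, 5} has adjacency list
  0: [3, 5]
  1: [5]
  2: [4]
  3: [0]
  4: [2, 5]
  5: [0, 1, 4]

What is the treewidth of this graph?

1

A width-1 tree decomposition is:
Bags: B1 = {0, 5}  B2 = {0, 3}  B3 = {1, 5}  B4 = {4, 5}  B5 = {2, 4}
Tree: B1–B2, B1–B3, B3–B4, B4–B5
Every bag has size at most 2, so the width is 2 − 1 = 1 and tw(G) ≤ 1. G has an edge, so its treewidth is at least 1. Hence tw(G) = 1 exactly.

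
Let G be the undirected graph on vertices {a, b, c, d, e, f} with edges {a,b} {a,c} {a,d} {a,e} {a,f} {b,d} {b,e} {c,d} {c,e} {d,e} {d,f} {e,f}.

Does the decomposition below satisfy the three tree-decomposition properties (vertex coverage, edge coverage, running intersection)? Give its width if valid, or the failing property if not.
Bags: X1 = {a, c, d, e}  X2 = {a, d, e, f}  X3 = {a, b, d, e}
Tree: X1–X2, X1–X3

Yes; width 3.

Checking the three conditions: (i) the bags cover all of {a, b, c, d, e, f}; (ii) for each edge, some bag contains both endpoints; (iii) the bags containing any fixed vertex form a subtree. All hold, so the decomposition is valid with width 4 − 1 = 3.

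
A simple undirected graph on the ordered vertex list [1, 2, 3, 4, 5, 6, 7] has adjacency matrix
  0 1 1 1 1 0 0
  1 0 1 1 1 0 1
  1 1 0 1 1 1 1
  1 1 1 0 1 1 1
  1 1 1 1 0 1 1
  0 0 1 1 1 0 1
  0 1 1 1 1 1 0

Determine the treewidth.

A width-4 tree decomposition is:
Bags: B1 = {3, 4, 5, 6, 7}  B2 = {2, 3, 4, 5, 7}  B3 = {1, 2, 3, 4, 5}
Tree: B1–B2, B2–B3
The largest bag has 5 vertices, giving width 4; this decomposition certifies tw(G) ≤ 4. For the lower bound, the 5 vertices {1, 2, 3, 4, 5} are pairwise adjacent, and any tree decomposition puts a clique entirely inside one bag — forcing width ≥ 4. Combining the bounds, tw(G) = 4.

4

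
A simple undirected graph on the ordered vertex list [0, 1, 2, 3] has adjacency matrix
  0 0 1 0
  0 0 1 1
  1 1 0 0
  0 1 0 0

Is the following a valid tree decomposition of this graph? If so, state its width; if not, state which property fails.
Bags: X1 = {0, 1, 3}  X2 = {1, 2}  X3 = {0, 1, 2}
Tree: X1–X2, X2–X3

A tree decomposition must satisfy three properties: every vertex lies in some bag; for every edge, both endpoints lie together in some bag; and for every vertex, the bags containing it form a connected subtree. Here bags containing vertex 0 are not connected in the tree, so the decomposition is invalid.

No — bags containing vertex 0 are not connected in the tree.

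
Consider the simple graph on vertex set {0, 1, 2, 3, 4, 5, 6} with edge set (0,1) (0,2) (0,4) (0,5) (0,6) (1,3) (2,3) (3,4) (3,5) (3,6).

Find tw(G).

2

A width-2 tree decomposition is:
Bags: B1 = {0, 2, 3}  B2 = {0, 3, 6}  B3 = {0, 3, 5}  B4 = {0, 1, 3}  B5 = {0, 3, 4}
Tree: B1–B2, B2–B3, B3–B4, B4–B5
Each bag holds 3 vertices, so the decomposition has width 2, which upper-bounds the treewidth. Since 0–2–3–6–0 is a cycle in G, G is not acyclic. Forests are exactly the graphs of treewidth ≤ 1, so tw(G) ≥ 2. Hence tw(G) = 2 exactly.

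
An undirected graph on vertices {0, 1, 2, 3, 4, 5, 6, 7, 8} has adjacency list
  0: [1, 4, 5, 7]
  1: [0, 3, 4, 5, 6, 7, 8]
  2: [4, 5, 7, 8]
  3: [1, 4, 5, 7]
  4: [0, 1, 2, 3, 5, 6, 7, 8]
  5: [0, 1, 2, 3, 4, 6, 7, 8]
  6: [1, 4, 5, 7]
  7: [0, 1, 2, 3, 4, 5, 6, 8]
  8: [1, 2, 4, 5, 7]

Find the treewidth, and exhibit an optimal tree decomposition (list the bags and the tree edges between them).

Treewidth 4.
Bags: B1 = {0, 1, 4, 5, 7}  B2 = {1, 4, 5, 7, 8}  B3 = {1, 4, 5, 6, 7}  B4 = {1, 3, 4, 5, 7}  B5 = {2, 4, 5, 7, 8}
Tree: B1–B2, B2–B3, B3–B4, B2–B5

Every bag has size at most 5, so the width is 5 − 1 = 4 and tw(G) ≤ 4. On the other hand G contains the 5-clique {0, 1, 4, 5, 7}. A clique must lie in a single bag of any decomposition, so no decomposition can have width below 4. Therefore the treewidth is 4.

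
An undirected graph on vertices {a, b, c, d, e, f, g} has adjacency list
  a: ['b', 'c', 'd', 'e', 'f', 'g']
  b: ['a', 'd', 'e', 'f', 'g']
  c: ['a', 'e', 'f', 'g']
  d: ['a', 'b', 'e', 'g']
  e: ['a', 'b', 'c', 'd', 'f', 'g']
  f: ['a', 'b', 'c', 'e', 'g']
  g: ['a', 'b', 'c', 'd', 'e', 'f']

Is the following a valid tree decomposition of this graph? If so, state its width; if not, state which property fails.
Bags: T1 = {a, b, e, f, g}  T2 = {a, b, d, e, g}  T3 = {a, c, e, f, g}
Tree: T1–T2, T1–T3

Yes; width 4.

Every vertex of G appears in some bag (union = {a, b, c, d, e, f, g}); every edge is covered by a bag; and for each vertex v the set of bags containing v is connected in the bag tree. The decomposition is therefore valid. The largest bag has 5 vertices, so the width is 4.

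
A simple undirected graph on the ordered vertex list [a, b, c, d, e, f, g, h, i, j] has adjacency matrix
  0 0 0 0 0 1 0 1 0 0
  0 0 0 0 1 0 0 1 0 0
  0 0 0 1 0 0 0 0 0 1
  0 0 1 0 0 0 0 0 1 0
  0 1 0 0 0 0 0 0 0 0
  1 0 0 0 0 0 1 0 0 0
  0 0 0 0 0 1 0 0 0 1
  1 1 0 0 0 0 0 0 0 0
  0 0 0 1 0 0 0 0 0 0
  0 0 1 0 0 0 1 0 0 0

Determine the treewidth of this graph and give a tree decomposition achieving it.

Each bag holds 2 vertices, so the decomposition has width 1, which upper-bounds the treewidth. Any graph with an edge has treewidth ≥ 1, and G has the edge i–d. Combining the bounds, tw(G) = 1.

Treewidth 1.
Bags: B1 = {d, i}  B2 = {c, d}  B3 = {c, j}  B4 = {g, j}  B5 = {f, g}  B6 = {a, f}  B7 = {a, h}  B8 = {b, h}  B9 = {b, e}
Tree: B1–B2, B2–B3, B3–B4, B4–B5, B5–B6, B6–B7, B7–B8, B8–B9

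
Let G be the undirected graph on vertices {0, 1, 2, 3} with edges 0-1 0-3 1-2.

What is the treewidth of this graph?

1

A width-1 tree decomposition is:
Bags: B1 = {0, 3}  B2 = {0, 1}  B3 = {1, 2}
Tree: B1–B2, B2–B3
Each bag holds 2 vertices, so the decomposition has width 1, which upper-bounds the treewidth. G has an edge, so its treewidth is at least 1. Combining the bounds, tw(G) = 1.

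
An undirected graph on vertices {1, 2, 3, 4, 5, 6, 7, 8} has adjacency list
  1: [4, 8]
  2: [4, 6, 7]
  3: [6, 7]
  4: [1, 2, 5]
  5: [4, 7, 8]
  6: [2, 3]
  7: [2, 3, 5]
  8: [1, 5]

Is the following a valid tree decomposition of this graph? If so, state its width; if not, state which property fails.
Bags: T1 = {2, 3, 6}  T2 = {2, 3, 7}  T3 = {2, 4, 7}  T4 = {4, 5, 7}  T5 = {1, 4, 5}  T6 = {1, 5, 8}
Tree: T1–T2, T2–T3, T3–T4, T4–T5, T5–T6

Yes; width 2.

Every vertex of G appears in some bag (union = {1, 2, 3, 4, 5, 6, 7, 8}); every edge is covered by a bag; and for each vertex v the set of bags containing v is connected in the bag tree. The decomposition is therefore valid. The largest bag has 3 vertices, so the width is 2.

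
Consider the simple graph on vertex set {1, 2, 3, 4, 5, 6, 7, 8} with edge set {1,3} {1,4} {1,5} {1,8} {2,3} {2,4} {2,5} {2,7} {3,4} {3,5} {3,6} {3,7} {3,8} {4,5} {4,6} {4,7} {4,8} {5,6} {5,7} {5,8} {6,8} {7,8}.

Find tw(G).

4

A width-4 tree decomposition is:
Bags: B1 = {3, 4, 5, 7, 8}  B2 = {2, 3, 4, 5, 7}  B3 = {1, 3, 4, 5, 8}  B4 = {3, 4, 5, 6, 8}
Tree: B1–B2, B1–B3, B1–B4
Each bag holds 5 vertices, so the decomposition has width 4, which upper-bounds the treewidth. For the lower bound, the 5 vertices {1, 3, 4, 5, 8} are pairwise adjacent, and any tree decomposition puts a clique entirely inside one bag — forcing width ≥ 4. Therefore the treewidth is 4.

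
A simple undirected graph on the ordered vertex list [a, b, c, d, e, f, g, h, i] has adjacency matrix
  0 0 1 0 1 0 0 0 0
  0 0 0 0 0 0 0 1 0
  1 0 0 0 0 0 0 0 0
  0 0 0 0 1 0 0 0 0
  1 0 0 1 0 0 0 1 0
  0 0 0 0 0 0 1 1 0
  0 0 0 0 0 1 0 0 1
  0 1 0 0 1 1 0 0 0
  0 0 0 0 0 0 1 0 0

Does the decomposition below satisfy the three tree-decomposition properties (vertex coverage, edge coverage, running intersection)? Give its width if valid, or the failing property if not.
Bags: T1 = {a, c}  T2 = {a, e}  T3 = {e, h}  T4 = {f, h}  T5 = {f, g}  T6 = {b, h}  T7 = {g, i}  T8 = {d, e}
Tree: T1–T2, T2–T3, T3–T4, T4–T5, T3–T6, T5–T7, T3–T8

Yes; width 1.

Every vertex of G appears in some bag (union = {a, b, c, d, e, f, g, h, i}); every edge is covered by a bag; and for each vertex v the set of bags containing v is connected in the bag tree. The decomposition is therefore valid. The largest bag has 2 vertices, so the width is 1.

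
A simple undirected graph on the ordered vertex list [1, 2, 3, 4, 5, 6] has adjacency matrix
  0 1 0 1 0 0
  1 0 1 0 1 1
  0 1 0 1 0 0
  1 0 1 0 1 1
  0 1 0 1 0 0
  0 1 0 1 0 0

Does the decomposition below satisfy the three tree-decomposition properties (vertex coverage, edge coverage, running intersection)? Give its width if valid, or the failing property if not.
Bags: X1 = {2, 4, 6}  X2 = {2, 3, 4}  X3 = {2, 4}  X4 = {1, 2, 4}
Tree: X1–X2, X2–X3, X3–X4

A tree decomposition must satisfy three properties: every vertex lies in some bag; for every edge, both endpoints lie together in some bag; and for every vertex, the bags containing it form a connected subtree. Here vertex 5 appears in no bag, so the decomposition is invalid.

No — vertex 5 appears in no bag.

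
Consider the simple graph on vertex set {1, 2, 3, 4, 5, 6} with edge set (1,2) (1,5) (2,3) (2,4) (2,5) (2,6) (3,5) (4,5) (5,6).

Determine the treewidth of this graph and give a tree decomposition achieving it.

Each bag holds 3 vertices, so the decomposition has width 2, which upper-bounds the treewidth. On the other hand G contains the 3-clique {1, 2, 5}. A clique must lie in a single bag of any decomposition, so no decomposition can have width below 2. Therefore the treewidth is 2.

Treewidth 2.
One optimal decomposition is:
Bags: B1 = {2, 4, 5}  B2 = {2, 3, 5}  B3 = {1, 2, 5}  B4 = {2, 5, 6}
Tree: B1–B2, B2–B3, B2–B4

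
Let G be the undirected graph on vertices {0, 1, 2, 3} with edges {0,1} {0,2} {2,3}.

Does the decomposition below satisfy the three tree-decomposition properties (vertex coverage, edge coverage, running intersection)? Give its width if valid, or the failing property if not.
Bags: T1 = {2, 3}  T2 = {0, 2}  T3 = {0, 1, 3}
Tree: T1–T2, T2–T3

A tree decomposition must satisfy three properties: every vertex lies in some bag; for every edge, both endpoints lie together in some bag; and for every vertex, the bags containing it form a connected subtree. Here bags containing vertex 3 are not connected in the tree, so the decomposition is invalid.

No — bags containing vertex 3 are not connected in the tree.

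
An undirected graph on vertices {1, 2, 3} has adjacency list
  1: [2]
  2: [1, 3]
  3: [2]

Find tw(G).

1

A width-1 tree decomposition is:
Bags: B1 = {1, 2}  B2 = {2, 3}
Tree: B1–B2
Every bag has size at most 2, so the width is 2 − 1 = 1 and tw(G) ≤ 1. Any graph with an edge has treewidth ≥ 1, and G has the edge 2–1. Hence tw(G) = 1 exactly.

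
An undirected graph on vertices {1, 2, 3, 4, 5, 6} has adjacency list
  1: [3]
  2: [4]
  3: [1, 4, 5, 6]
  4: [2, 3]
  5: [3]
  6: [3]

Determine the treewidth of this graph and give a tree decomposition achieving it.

Each bag holds 2 vertices, so the decomposition has width 1, which upper-bounds the treewidth. G has an edge, so its treewidth is at least 1. Hence tw(G) = 1 exactly.

Treewidth 1.
One optimal decomposition is:
Bags: B1 = {3, 6}  B2 = {3, 5}  B3 = {3, 4}  B4 = {2, 4}  B5 = {1, 3}
Tree: B1–B2, B2–B3, B3–B4, B3–B5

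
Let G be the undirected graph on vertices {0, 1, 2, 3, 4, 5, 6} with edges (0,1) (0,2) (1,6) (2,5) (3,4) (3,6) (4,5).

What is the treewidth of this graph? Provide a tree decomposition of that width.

Treewidth 2.
One optimal decomposition is:
Bags: B1 = {0, 1, 2}  B2 = {1, 2, 5}  B3 = {1, 4, 5}  B4 = {1, 3, 4}  B5 = {1, 3, 6}
Tree: B1–B2, B2–B3, B3–B4, B4–B5

The largest bag has 3 vertices, giving width 2; this decomposition certifies tw(G) ≤ 2. Since 1–0–2–5–4–3–6–1 is a cycle in G, G is not acyclic. Forests are exactly the graphs of treewidth ≤ 1, so tw(G) ≥ 2. Combining the bounds, tw(G) = 2.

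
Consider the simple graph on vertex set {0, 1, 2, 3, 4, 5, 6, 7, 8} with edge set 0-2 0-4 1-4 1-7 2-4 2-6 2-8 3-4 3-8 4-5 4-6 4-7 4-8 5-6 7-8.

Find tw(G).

2

A width-2 tree decomposition is:
Bags: B1 = {1, 4, 7}  B2 = {4, 7, 8}  B3 = {2, 4, 8}  B4 = {2, 4, 6}  B5 = {0, 2, 4}  B6 = {3, 4, 8}  B7 = {4, 5, 6}
Tree: B1–B2, B2–B3, B3–B4, B4–B5, B3–B6, B4–B7
Every bag has size at most 3, so the width is 3 − 1 = 2 and tw(G) ≤ 2. For the lower bound, the 3 vertices {1, 4, 7} are pairwise adjacent, and any tree decomposition puts a clique entirely inside one bag — forcing width ≥ 2. Hence tw(G) = 2 exactly.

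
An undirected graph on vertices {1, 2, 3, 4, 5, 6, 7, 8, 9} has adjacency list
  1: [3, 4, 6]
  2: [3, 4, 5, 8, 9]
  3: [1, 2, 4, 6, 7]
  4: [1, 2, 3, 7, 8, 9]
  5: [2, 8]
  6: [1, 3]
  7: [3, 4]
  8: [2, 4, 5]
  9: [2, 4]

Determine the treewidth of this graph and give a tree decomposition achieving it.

Treewidth 2.
One such decomposition:
Bags: B1 = {3, 4, 7}  B2 = {1, 3, 4}  B3 = {2, 3, 4}  B4 = {2, 4, 9}  B5 = {2, 4, 8}  B6 = {1, 3, 6}  B7 = {2, 5, 8}
Tree: B1–B2, B2–B3, B3–B4, B3–B5, B2–B6, B5–B7

The largest bag has 3 vertices, giving width 2; this decomposition certifies tw(G) ≤ 2. For the lower bound, the 3 vertices {1, 3, 4} are pairwise adjacent, and any tree decomposition puts a clique entirely inside one bag — forcing width ≥ 2. Hence tw(G) = 2 exactly.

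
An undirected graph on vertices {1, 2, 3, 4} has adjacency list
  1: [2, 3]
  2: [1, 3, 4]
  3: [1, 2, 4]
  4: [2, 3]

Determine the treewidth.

A width-2 tree decomposition is:
Bags: B1 = {1, 2, 3}  B2 = {2, 3, 4}
Tree: B1–B2
Every bag has size at most 3, so the width is 3 − 1 = 2 and tw(G) ≤ 2. Conversely, {1, 2, 3} is a clique of size 3, and the vertices of any clique must share a bag in every tree decomposition; so some bag has ≥ 3 vertices and tw(G) ≥ 2. Hence tw(G) = 2 exactly.

2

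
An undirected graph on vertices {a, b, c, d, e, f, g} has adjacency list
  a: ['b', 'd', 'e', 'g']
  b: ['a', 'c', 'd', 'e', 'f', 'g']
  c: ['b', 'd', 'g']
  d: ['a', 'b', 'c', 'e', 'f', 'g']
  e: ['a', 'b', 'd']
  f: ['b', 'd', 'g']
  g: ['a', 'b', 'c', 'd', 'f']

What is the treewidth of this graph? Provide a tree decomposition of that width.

Treewidth 3.
One such decomposition:
Bags: B1 = {a, b, d, g}  B2 = {b, c, d, g}  B3 = {a, b, d, e}  B4 = {b, d, f, g}
Tree: B1–B2, B1–B3, B1–B4

Each bag holds 4 vertices, so the decomposition has width 3, which upper-bounds the treewidth. Conversely, {b, d, f, g} is a clique of size 4, and the vertices of any clique must share a bag in every tree decomposition; so some bag has ≥ 4 vertices and tw(G) ≥ 3. The upper and lower bounds meet at 3, so that is the treewidth.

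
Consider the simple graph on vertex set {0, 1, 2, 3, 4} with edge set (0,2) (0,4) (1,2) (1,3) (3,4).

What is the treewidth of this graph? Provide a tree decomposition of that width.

Treewidth 2.
One such decomposition:
Bags: B1 = {0, 2, 4}  B2 = {2, 3, 4}  B3 = {1, 2, 3}
Tree: B1–B2, B2–B3

The largest bag has 3 vertices, giving width 2; this decomposition certifies tw(G) ≤ 2. The edges 2–0–4–3–1–2 form a cycle, so G is not a tree and its treewidth is at least 2. Therefore the treewidth is 2.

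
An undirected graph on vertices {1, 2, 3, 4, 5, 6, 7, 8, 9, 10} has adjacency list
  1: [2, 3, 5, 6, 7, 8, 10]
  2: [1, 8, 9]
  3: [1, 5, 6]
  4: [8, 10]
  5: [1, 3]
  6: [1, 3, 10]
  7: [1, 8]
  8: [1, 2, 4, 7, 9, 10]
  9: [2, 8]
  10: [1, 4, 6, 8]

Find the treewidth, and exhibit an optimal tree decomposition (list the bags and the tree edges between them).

Treewidth 2.
One such decomposition:
Bags: B1 = {1, 8, 10}  B2 = {1, 2, 8}  B3 = {1, 6, 10}  B4 = {2, 8, 9}  B5 = {1, 3, 6}  B6 = {4, 8, 10}  B7 = {1, 3, 5}  B8 = {1, 7, 8}
Tree: B1–B2, B1–B3, B2–B4, B3–B5, B1–B6, B5–B7, B2–B8

Every bag has size at most 3, so the width is 3 − 1 = 2 and tw(G) ≤ 2. For the lower bound, the 3 vertices {1, 2, 8} are pairwise adjacent, and any tree decomposition puts a clique entirely inside one bag — forcing width ≥ 2. Combining the bounds, tw(G) = 2.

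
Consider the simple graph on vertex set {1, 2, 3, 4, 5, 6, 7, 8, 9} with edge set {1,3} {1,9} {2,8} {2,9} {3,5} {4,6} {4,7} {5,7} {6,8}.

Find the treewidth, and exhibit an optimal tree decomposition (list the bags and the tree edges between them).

Treewidth 2.
Bags: B1 = {4, 5, 7}  B2 = {3, 4, 5}  B3 = {1, 3, 4}  B4 = {1, 4, 9}  B5 = {2, 4, 9}  B6 = {2, 4, 8}  B7 = {4, 6, 8}
Tree: B1–B2, B2–B3, B3–B4, B4–B5, B5–B6, B6–B7

The largest bag has 3 vertices, giving width 2; this decomposition certifies tw(G) ≤ 2. The edges 4–7–5–3–1–9–2–8–6–4 form a cycle, so G is not a tree and its treewidth is at least 2. Hence tw(G) = 2 exactly.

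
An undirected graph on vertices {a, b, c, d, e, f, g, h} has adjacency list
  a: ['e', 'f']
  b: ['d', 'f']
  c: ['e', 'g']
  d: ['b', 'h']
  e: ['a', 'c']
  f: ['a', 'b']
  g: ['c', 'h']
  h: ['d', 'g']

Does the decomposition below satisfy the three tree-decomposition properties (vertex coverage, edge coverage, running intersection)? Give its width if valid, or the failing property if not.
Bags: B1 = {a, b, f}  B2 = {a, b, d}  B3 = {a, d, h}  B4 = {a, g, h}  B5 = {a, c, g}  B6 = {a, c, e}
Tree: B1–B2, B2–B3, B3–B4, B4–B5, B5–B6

Checking the three conditions: (i) the bags cover all of {a, b, c, d, e, f, g, h}; (ii) for each edge, some bag contains both endpoints; (iii) the bags containing any fixed vertex form a subtree. All hold, so the decomposition is valid with width 3 − 1 = 2.

Yes; width 2.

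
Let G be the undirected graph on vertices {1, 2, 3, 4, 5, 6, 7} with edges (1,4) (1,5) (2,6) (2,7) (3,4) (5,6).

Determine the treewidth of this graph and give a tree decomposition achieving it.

Treewidth 1.
One optimal decomposition is:
Bags: B1 = {2, 7}  B2 = {2, 6}  B3 = {5, 6}  B4 = {1, 5}  B5 = {1, 4}  B6 = {3, 4}
Tree: B1–B2, B2–B3, B3–B4, B4–B5, B5–B6

Every bag has size at most 2, so the width is 2 − 1 = 1 and tw(G) ≤ 1. Since G has at least one edge (e.g. 7–2), it is not an edgeless graph, so tw(G) ≥ 1. The upper and lower bounds meet at 1, so that is the treewidth.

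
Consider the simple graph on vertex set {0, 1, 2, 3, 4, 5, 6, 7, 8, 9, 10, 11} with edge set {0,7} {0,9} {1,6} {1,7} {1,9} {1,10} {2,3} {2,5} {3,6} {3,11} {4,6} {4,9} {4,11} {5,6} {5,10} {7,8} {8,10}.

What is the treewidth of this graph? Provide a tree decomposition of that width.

Each bag holds 4 vertices, so the decomposition has width 3, which upper-bounds the treewidth. For the lower bound: the 4 vertex sets {2,3,11}, {4}, {6}, {1,5,9,10} are disjoint, each induces a connected subgraph, and every pair is joined by at least one edge of G. Contracting each set to a single vertex therefore yields K_{4} as a minor, and since treewidth is minor-monotone, tw(G) ≥ tw(K_{4}) = 3. Hence tw(G) = 3 exactly.

Treewidth 3.
One such decomposition:
Bags: B1 = {2, 3, 4, 11}  B2 = {2, 3, 4, 6}  B3 = {2, 4, 5, 6}  B4 = {4, 5, 6, 9}  B5 = {1, 5, 6, 9}  B6 = {1, 5, 9, 10}  B7 = {0, 1, 9, 10}  B8 = {0, 1, 7, 10}  B9 = {0, 7, 8, 10}
Tree: B1–B2, B2–B3, B3–B4, B4–B5, B5–B6, B6–B7, B7–B8, B8–B9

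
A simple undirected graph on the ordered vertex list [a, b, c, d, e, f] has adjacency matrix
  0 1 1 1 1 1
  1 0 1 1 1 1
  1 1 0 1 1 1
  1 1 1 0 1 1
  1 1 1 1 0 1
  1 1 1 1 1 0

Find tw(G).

A width-5 tree decomposition is:
Bags: B1 = {a, b, c, d, e, f}
Tree: (single bag)
A single bag containing all 6 vertices is trivially a valid decomposition of width 5. For the lower bound, the 6 vertices {a, b, c, d, e, f} are pairwise adjacent, and any tree decomposition puts a clique entirely inside one bag — forcing width ≥ 5. Combining the bounds, tw(G) = 5.

5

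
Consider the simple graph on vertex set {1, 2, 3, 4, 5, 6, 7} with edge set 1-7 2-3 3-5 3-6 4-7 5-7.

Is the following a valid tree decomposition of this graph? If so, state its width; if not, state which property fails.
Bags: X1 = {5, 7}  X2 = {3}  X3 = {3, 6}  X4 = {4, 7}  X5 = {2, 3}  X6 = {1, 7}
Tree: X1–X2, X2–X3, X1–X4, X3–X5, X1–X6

A tree decomposition must satisfy three properties: every vertex lies in some bag; for every edge, both endpoints lie together in some bag; and for every vertex, the bags containing it form a connected subtree. Here edge (5,3) lies in no bag, so the decomposition is invalid.

No — edge (5,3) lies in no bag.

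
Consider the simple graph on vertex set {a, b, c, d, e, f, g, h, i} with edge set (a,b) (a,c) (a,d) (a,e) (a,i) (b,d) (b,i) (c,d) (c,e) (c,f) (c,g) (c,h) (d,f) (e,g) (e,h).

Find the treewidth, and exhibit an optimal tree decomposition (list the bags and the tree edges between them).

Treewidth 2.
Bags: B1 = {a, c, d}  B2 = {a, b, d}  B3 = {a, b, i}  B4 = {a, c, e}  B5 = {c, d, f}  B6 = {c, e, g}  B7 = {c, e, h}
Tree: B1–B2, B2–B3, B1–B4, B1–B5, B4–B6, B6–B7

The largest bag has 3 vertices, giving width 2; this decomposition certifies tw(G) ≤ 2. Conversely, {c, d, f} is a clique of size 3, and the vertices of any clique must share a bag in every tree decomposition; so some bag has ≥ 3 vertices and tw(G) ≥ 2. Hence tw(G) = 2 exactly.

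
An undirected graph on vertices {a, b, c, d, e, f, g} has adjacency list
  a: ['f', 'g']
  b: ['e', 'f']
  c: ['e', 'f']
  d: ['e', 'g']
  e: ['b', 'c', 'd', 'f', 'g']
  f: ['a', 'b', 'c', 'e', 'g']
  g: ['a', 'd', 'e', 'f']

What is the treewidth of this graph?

2

A width-2 tree decomposition is:
Bags: B1 = {e, f, g}  B2 = {d, e, g}  B3 = {c, e, f}  B4 = {b, e, f}  B5 = {a, f, g}
Tree: B1–B2, B1–B3, B3–B4, B1–B5
Every bag has size at most 3, so the width is 3 − 1 = 2 and tw(G) ≤ 2. Conversely, {d, e, g} is a clique of size 3, and the vertices of any clique must share a bag in every tree decomposition; so some bag has ≥ 3 vertices and tw(G) ≥ 2. Hence tw(G) = 2 exactly.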